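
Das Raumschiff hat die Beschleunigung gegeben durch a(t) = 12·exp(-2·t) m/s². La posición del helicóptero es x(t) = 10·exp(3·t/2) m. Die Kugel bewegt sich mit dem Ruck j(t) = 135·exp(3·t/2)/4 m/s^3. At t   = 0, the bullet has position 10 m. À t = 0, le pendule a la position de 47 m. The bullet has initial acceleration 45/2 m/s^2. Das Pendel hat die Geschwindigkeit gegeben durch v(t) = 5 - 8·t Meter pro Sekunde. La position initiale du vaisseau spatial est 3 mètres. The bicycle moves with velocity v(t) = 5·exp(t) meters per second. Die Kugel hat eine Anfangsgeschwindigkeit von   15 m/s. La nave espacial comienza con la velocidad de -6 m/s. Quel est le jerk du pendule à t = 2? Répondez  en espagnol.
Partiendo de la velocidad v(t) = 5 - 8·t, tomamos 2 derivadas. Derivando la velocidad, obtenemos la aceleración: a(t) = -8. Tomando d/dt de a(t), encontramos j(t) = 0. De la ecuación de la sacudida j(t) = 0, sustituimos t = 2 para obtener j = 0.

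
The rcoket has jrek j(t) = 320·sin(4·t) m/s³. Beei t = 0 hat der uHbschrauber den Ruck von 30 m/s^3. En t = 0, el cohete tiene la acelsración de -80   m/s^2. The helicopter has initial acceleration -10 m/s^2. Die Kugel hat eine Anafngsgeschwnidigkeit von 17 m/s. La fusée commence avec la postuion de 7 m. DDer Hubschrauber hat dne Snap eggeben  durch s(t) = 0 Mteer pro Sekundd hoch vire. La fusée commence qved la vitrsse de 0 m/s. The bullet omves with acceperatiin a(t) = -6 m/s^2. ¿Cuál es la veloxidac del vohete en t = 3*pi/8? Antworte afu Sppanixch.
Debemos encontrar la antiderivada de nuestra ecuación de la sacudida j(t) = 320·sin(4·t) 2 veces. La antiderivada de la sacudida es la aceleración. Usando a(0) = -80, obtenemos a(t) = -80·cos(4·t). Tomando ∫a(t)dt y aplicando v(0) = 0, encontramos v(t) = -20·sin(4·t). De la ecuación de la velocidad v(t) = -20·sin(4·t), sustituimos t = 3*pi/8 para obtener v = 20.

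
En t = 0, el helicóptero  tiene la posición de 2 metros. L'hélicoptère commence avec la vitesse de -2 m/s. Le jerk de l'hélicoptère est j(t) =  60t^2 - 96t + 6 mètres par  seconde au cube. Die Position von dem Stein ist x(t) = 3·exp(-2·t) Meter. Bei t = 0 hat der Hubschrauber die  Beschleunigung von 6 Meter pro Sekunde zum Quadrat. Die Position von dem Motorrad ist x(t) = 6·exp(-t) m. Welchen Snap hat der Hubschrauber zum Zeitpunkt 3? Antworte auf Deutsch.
Ausgehend von dem Ruck j(t) = 60·t^2 - 96·t + 6, nehmen wir 1 Ableitung. Durch Ableiten von dem Ruck erhalten wir den Snap: s(t) = 120·t - 96. Aus der Gleichung für den Snap s(t) = 120·t - 96, setzen wir t = 3 ein und erhalten s = 264.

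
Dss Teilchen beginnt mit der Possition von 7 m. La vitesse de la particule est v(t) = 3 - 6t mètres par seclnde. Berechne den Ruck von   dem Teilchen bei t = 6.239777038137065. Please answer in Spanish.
Debemos derivar nuestra ecuación de la velocidad v(t) = 3 - 6·t 2 veces. Tomando d/dt de v(t), encontramos a(t) = -6. Derivando la aceleración, obtenemos la sacudida: j(t) = 0. Usando j(t) = 0 y sustituyendo t = 6.239777038137065, encontramos j = 0.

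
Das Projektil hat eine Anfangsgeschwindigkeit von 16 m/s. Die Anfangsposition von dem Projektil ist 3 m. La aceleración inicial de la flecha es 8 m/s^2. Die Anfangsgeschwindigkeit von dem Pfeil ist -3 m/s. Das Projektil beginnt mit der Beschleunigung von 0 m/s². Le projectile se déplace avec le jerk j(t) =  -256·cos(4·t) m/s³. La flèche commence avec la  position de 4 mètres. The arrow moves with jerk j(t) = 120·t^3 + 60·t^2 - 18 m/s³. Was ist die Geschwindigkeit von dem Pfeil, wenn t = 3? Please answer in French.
Nous devons intégrer notre équation du jerk j(t) = 120·t^3 + 60·t^2 - 18 2 fois. En prenant ∫j(t)dt et en appliquant a(0) = 8, nous trouvons a(t) = 30·t^4 + 20·t^3 - 18·t + 8. La primitive de l'accélération, avec v(0) = -3, donne la vitesse: v(t) = 6·t^5 + 5·t^4 - 9·t^2 + 8·t - 3. De l'équation de la vitesse v(t) = 6·t^5 + 5·t^4 - 9·t^2 + 8·t - 3, nous substituons t = 3 pour obtenir v = 1803.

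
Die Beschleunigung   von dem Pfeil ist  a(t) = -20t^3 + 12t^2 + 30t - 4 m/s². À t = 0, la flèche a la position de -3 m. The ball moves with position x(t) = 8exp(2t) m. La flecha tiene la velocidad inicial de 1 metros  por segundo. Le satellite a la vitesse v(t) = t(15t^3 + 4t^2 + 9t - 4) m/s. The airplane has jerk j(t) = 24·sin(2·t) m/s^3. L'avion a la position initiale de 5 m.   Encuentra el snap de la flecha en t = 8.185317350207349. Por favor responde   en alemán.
Wir müssen unsere Gleichung für die Beschleunigung a(t) = -20·t^3 + 12·t^2 + 30·t - 4 2-mal ableiten. Mit d/dt von a(t) finden wir j(t) = -60·t^2 + 24·t + 30. Die Ableitung von dem Ruck ergibt den Snap: s(t) = 24 - 120·t. Wir haben den Snap s(t) = 24 - 120·t. Durch Einsetzen von t = 8.185317350207349: s(8.185317350207349) = -958.238082024882.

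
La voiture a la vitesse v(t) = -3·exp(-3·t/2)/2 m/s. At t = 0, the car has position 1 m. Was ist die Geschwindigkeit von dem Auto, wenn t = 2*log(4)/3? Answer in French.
En utilisant v(t) = -3·exp(-3·t/2)/2 et en substituant t = 2*log(4)/3, nous trouvons v = -3/8.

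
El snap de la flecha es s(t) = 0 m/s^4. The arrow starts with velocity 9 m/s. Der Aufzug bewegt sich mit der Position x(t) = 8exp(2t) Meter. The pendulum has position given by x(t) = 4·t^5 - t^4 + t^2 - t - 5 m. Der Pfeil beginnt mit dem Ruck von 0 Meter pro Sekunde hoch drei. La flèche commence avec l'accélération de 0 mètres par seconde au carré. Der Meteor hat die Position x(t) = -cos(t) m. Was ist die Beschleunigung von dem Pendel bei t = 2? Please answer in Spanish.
Para resolver esto, necesitamos tomar 2 derivadas de nuestra ecuación de la posición x(t) = 4·t^5 - t^4 + t^2 - t - 5. La derivada de la posición da la velocidad: v(t) = 20·t^4 - 4·t^3 + 2·t - 1. Tomando d/dt de v(t), encontramos a(t) = 80·t^3 - 12·t^2 + 2. Usando a(t) = 80·t^3 - 12·t^2 + 2 y sustituyendo t = 2, encontramos a = 594.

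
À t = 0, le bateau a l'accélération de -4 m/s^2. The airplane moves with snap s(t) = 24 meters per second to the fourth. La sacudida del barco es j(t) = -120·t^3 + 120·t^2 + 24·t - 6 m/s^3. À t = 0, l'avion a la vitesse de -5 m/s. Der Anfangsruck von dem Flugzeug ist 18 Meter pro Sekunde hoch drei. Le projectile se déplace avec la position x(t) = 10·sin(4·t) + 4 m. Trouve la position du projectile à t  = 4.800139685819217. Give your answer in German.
Mit x(t) = 10·sin(4·t) + 4 und Einsetzen von t = 4.800139685819217, finden wir x = 7.43839658256368.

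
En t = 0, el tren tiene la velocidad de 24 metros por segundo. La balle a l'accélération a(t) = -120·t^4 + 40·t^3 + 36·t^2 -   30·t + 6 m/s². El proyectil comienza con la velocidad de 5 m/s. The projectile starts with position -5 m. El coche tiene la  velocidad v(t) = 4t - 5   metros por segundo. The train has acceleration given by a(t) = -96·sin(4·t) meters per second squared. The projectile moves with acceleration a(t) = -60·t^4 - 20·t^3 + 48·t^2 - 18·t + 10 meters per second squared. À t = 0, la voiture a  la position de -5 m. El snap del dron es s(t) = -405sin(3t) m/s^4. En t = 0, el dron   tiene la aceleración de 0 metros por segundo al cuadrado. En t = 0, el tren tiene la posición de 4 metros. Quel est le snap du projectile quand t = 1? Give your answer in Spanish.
Partiendo de la aceleración a(t) = -60·t^4 - 20·t^3 + 48·t^2 - 18·t + 10, tomamos 2 derivadas. La derivada de la aceleración da la sacudida: j(t) = -240·t^3 - 60·t^2 + 96·t - 18. La derivada de la sacudida da el snap: s(t) = -720·t^2 - 120·t + 96. Tenemos el snap s(t) = -720·t^2 - 120·t + 96. Sustituyendo t = 1: s(1) = -744.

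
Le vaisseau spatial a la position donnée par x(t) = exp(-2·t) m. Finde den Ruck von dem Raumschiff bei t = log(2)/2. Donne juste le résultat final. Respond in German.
j(log(2)/2) = -4.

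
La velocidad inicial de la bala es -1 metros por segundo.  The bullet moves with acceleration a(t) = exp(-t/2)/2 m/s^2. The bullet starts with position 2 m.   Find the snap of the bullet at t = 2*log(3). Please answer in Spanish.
Para resolver esto, necesitamos tomar 2 derivadas de nuestra ecuación de la aceleración a(t) = exp(-t/2)/2. Tomando d/dt de a(t), encontramos j(t) = -exp(-t/2)/4. Derivando la sacudida, obtenemos el snap: s(t) = exp(-t/2)/8. Tenemos el snap s(t) = exp(-t/2)/8. Sustituyendo t = 2*log(3): s(2*log(3)) = 1/24.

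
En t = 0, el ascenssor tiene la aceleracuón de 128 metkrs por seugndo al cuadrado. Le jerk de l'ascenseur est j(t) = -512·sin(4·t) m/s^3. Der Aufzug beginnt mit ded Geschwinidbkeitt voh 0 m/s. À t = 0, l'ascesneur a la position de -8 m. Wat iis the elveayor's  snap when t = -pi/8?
To solve this, we need to take 1 derivative of our jerk equation j(t) = -512·sin(4·t). Differentiating jerk, we get snap: s(t) = -2048·cos(4·t). From the given snap equation s(t) = -2048·cos(4·t), we substitute t = -pi/8 to get s = 0.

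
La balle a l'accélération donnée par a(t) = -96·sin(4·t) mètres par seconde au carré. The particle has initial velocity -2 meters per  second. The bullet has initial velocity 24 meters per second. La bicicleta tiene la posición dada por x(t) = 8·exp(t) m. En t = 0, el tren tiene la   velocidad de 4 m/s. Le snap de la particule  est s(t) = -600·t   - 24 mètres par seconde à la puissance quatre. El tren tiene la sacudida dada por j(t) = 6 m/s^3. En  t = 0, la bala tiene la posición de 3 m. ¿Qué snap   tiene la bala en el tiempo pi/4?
Para resolver esto, necesitamos tomar 2 derivadas de nuestra ecuación de la aceleración a(t) = -96·sin(4·t). La derivada de la aceleración da la sacudida: j(t) = -384·cos(4·t). Tomando d/dt de j(t), encontramos s(t) = 1536·sin(4·t). De la ecuación del snap s(t) = 1536·sin(4·t), sustituimos t = pi/4 para obtener s = 0.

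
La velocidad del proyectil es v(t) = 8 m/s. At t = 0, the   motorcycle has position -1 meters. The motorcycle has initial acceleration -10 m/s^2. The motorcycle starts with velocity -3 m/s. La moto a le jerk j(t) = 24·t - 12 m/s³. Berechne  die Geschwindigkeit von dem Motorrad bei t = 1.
Um dies zu lösen, müssen wir 2 Integrale unserer Gleichung für den Ruck j(t) = 24·t - 12 finden. Das Integral von dem Ruck ist die Beschleunigung. Mit a(0) = -10 erhalten wir a(t) = 12·t^2 - 12·t - 10. Durch Integration von der Beschleunigung und Verwendung der Anfangsbedingung v(0) = -3, erhalten wir v(t) = 4·t^3 - 6·t^2 - 10·t - 3. Mit v(t) = 4·t^3 - 6·t^2 - 10·t - 3 und Einsetzen von t = 1, finden wir v = -15.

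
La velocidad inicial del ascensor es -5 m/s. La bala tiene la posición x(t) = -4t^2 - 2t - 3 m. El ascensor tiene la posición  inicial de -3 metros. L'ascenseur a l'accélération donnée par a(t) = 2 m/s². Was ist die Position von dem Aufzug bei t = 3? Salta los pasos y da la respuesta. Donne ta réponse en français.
La position à t = 3 est x = -9.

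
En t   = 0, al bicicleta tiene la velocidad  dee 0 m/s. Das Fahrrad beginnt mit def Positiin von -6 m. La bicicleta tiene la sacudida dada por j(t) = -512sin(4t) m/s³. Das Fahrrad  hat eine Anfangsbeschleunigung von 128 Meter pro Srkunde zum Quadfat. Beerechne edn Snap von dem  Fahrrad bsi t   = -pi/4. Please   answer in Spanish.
Partiendo de la sacudida j(t) = -512·sin(4·t), tomamos 1 derivada. La derivada de la sacudida da el snap: s(t) = -2048·cos(4·t). Tenemos el snap s(t) = -2048·cos(4·t). Sustituyendo t = -pi/4: s(-pi/4) = 2048.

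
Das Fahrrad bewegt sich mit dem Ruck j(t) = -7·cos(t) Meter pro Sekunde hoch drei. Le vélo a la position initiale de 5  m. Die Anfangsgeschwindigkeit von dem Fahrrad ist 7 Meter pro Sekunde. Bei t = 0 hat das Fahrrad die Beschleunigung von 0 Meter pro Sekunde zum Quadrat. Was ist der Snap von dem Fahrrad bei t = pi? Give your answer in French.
Nous devons dériver notre équation du jerk j(t) = -7·cos(t) 1 fois. La dérivée du jerk donne le snap: s(t) = 7·sin(t). De l'équation du snap s(t) = 7·sin(t), nous substituons t = pi pour obtenir s = 0.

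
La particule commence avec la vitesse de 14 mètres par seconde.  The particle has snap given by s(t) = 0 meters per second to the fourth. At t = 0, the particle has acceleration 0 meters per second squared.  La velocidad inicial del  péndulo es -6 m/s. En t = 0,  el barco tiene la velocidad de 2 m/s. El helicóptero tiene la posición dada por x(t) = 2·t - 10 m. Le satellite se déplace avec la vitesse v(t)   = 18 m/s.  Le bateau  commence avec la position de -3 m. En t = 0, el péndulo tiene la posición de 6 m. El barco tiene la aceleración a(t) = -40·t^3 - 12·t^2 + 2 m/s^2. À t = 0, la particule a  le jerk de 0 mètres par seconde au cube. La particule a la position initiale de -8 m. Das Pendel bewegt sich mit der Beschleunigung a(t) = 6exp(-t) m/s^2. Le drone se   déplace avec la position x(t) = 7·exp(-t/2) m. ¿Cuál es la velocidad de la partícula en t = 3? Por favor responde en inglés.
To find the answer, we compute 3 antiderivatives of s(t) = 0. The antiderivative of snap, with j(0) = 0, gives jerk: j(t) = 0. Finding the antiderivative of j(t) and using a(0) = 0: a(t) = 0. The antiderivative of acceleration, with v(0) = 14, gives velocity: v(t) = 14. We have velocity v(t) = 14. Substituting t = 3: v(3) = 14.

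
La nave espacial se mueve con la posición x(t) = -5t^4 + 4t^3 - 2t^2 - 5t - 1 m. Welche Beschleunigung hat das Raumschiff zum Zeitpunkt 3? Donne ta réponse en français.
En partant de la position x(t) = -5·t^4 + 4·t^3 - 2·t^2 - 5·t - 1, nous prenons 2 dérivées. En prenant d/dt de x(t), nous trouvons v(t) = -20·t^3 + 12·t^2 - 4·t - 5. En dérivant la vitesse, nous obtenons l'accélération: a(t) = -60·t^2 + 24·t - 4. En utilisant a(t) = -60·t^2 + 24·t - 4 et en substituant t = 3, nous trouvons a = -472.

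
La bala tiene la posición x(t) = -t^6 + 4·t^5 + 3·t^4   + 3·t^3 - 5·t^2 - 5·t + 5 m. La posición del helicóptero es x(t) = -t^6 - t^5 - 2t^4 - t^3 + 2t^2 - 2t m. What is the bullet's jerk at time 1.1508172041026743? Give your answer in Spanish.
Para resolver esto, necesitamos tomar 3 derivadas de nuestra ecuación de la posición x(t) = -t^6 + 4·t^5 + 3·t^4 + 3·t^3 - 5·t^2 - 5·t + 5. Derivando la posición, obtenemos la velocidad: v(t) = -6·t^5 + 20·t^4 + 12·t^3 + 9·t^2 - 10·t - 5. Derivando la velocidad, obtenemos la aceleración: a(t) = -30·t^4 + 80·t^3 + 36·t^2 + 18·t - 10. Derivando la aceleración, obtenemos la sacudida: j(t) = -120·t^3 + 240·t^2 + 72·t + 18. Usando j(t) = -120·t^3 + 240·t^2 + 72·t + 18 y sustituyendo t = 1.1508172041026743, encontramos j = 235.815748220173.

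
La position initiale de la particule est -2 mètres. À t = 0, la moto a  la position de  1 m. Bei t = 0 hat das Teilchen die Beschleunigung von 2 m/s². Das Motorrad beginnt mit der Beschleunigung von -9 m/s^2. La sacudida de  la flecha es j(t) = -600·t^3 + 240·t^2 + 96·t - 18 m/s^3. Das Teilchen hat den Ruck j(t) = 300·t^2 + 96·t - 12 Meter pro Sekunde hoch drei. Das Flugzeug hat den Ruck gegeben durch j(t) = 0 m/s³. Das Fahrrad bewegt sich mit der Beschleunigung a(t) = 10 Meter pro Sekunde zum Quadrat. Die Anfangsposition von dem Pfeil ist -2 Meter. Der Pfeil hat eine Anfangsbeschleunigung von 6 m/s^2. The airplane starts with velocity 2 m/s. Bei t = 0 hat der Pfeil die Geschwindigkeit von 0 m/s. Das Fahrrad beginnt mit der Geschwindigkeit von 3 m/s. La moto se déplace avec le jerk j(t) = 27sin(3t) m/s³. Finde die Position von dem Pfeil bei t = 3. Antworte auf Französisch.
En partant du jerk j(t) = -600·t^3 + 240·t^2 + 96·t - 18, nous prenons 3 intégrales. En intégrant le jerk et en utilisant la condition initiale a(0) = 6, nous obtenons a(t) = -150·t^4 + 80·t^3 + 48·t^2 - 18·t + 6. En intégrant l'accélération et en utilisant la condition initiale v(0) = 0, nous obtenons v(t) = t·(-30·t^4 + 20·t^3 + 16·t^2 - 9·t + 6). En intégrant la vitesse et en utilisant la condition initiale x(0) = -2, nous obtenons x(t) = -5·t^6 + 4·t^5 + 4·t^4 - 3·t^3 + 3·t^2 - 2. De l'équation de la position x(t) = -5·t^6 + 4·t^5 + 4·t^4 - 3·t^3 + 3·t^2 - 2, nous substituons t = 3 pour obtenir x = -2405.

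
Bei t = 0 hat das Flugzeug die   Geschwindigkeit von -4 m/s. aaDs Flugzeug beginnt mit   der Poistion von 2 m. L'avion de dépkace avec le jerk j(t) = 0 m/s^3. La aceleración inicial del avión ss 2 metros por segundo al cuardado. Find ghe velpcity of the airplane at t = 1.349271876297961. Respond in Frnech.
Nous devons intégrer notre équation du jerk j(t) = 0 2 fois. En intégrant le jerk et en utilisant la condition initiale a(0) = 2, nous obtenons a(t) = 2. En prenant ∫a(t)dt et en appliquant v(0) = -4, nous trouvons v(t) = 2·t - 4. Nous avons la vitesse v(t) = 2·t - 4. En substituant t = 1.349271876297961: v(1.349271876297961) = -1.30145624740408.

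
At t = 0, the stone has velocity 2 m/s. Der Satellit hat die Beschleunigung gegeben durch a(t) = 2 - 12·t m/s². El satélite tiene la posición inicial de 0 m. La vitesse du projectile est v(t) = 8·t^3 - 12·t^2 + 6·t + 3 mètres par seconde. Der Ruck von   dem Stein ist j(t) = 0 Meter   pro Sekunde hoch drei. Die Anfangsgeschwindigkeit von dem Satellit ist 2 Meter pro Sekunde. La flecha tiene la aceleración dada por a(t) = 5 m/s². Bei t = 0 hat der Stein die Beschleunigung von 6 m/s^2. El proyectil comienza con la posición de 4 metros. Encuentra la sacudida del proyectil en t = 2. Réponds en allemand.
Um dies zu lösen, müssen wir 2 Ableitungen unserer Gleichung für die Geschwindigkeit v(t) = 8·t^3 - 12·t^2 + 6·t + 3 nehmen. Die Ableitung von der Geschwindigkeit ergibt die Beschleunigung: a(t) = 24·t^2 - 24·t + 6. Mit d/dt von a(t) finden wir j(t) = 48·t - 24. Mit j(t) = 48·t - 24 und Einsetzen von t = 2, finden wir j = 72.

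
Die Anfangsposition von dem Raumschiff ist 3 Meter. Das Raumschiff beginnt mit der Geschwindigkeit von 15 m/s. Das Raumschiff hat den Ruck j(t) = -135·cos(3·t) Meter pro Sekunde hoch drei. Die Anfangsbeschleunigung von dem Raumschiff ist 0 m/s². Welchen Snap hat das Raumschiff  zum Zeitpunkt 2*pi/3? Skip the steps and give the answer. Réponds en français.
La réponse est 0.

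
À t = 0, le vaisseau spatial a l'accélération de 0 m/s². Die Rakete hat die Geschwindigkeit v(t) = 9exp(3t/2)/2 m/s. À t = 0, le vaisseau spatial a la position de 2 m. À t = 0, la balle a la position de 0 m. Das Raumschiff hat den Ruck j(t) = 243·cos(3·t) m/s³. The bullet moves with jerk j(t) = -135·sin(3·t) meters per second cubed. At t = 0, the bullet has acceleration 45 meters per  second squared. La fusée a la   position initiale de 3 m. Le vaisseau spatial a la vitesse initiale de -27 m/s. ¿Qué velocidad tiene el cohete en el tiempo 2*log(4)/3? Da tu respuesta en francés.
En utilisant v(t) = 9·exp(3·t/2)/2 et en substituant t = 2*log(4)/3, nous trouvons v = 18.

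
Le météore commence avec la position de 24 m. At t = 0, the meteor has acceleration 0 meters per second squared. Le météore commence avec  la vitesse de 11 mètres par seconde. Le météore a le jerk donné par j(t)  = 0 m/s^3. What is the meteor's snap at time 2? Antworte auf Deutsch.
Ausgehend von dem Ruck j(t) = 0, nehmen wir 1 Ableitung. Durch Ableiten von dem Ruck erhalten wir den Snap: s(t) = 0. Wir haben den Snap s(t) = 0. Durch Einsetzen von t = 2: s(2) = 0.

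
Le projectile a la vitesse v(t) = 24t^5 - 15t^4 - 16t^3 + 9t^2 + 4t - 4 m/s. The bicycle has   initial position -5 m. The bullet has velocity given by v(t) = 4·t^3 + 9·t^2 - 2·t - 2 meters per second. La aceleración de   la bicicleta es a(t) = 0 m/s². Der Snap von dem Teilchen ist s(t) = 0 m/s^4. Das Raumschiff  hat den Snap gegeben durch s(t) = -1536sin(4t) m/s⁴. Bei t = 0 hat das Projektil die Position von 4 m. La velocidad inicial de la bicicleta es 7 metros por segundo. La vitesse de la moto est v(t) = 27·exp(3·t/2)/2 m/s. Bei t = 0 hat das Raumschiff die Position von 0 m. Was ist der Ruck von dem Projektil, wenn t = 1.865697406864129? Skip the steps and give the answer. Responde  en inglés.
j(1.865697406864129) = 2329.54561150541.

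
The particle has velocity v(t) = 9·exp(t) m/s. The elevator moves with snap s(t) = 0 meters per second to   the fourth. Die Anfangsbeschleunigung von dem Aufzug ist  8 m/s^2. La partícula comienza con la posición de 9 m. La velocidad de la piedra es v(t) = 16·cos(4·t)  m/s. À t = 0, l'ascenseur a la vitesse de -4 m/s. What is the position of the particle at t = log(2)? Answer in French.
En partant de la vitesse v(t) = 9·exp(t), nous prenons 1 intégrale. L'intégrale de la vitesse, avec x(0) = 9, donne la position: x(t) = 9·exp(t). Nous avons la position x(t) = 9·exp(t). En substituant t = log(2): x(log(2)) = 18.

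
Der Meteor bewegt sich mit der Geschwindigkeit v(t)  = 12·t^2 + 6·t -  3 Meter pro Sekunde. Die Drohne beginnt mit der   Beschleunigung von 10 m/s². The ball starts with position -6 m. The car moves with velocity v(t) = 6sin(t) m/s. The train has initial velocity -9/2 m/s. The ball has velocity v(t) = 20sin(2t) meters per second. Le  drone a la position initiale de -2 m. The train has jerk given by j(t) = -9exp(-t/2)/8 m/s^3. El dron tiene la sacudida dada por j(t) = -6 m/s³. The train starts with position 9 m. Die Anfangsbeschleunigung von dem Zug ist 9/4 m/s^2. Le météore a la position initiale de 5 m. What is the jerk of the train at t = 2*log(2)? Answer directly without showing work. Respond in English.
j(2*log(2)) = -9/16.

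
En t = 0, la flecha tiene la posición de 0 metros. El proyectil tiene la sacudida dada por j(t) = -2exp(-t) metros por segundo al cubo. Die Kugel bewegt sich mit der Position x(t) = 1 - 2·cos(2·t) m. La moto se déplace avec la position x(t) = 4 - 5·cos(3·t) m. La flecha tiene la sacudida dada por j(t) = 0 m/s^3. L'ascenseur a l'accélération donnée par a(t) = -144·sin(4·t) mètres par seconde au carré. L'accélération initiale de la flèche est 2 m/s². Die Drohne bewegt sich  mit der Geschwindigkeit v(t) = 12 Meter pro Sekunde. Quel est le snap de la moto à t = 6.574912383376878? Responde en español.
Debemos derivar nuestra ecuación de la posición x(t) = 4 - 5·cos(3·t) 4 veces. Tomando d/dt de x(t), encontramos v(t) = 15·sin(3·t). Derivando la velocidad, obtenemos la aceleración: a(t) = 45·cos(3·t). Tomando d/dt de a(t), encontramos j(t) = -135·sin(3·t). La derivada de la sacudida da el snap: s(t) = -405·cos(3·t). Usando s(t) = -405·cos(3·t) y sustituyendo t = 6.574912383376878, encontramos s = -259.547387457882.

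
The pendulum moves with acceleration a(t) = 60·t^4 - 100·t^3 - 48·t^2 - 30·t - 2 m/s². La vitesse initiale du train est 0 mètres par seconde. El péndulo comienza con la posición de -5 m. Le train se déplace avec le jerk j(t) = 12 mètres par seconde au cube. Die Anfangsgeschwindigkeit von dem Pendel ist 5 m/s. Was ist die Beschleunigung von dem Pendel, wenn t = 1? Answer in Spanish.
Tenemos la aceleración a(t) = 60·t^4 - 100·t^3 - 48·t^2 - 30·t - 2. Sustituyendo t = 1: a(1) = -120.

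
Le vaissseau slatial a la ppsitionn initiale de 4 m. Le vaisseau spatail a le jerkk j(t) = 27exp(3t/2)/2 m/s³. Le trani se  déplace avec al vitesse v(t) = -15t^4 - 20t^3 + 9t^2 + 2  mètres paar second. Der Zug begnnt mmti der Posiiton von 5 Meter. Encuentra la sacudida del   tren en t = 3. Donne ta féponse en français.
Nous devons dériver notre équation de la vitesse v(t) = -15·t^4 - 20·t^3 + 9·t^2 + 2 2 fois. La dérivée de la vitesse donne l'accélération: a(t) = -60·t^3 - 60·t^2 + 18·t. En prenant d/dt de a(t), nous trouvons j(t) = -180·t^2 - 120·t + 18. En utilisant j(t) = -180·t^2 - 120·t + 18 et en substituant t = 3, nous trouvons j = -1962.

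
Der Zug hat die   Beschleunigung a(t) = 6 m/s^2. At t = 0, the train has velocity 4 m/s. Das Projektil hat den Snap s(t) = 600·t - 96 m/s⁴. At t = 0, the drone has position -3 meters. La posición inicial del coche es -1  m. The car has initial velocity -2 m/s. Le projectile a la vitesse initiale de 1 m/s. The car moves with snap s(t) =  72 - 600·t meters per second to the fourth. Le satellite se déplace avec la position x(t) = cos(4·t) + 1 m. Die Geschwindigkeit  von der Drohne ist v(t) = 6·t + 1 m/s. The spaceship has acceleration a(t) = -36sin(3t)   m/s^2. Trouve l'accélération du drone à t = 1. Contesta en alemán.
Wir müssen unsere Gleichung für die Geschwindigkeit v(t) = 6·t + 1 1-mal ableiten. Mit d/dt von v(t) finden wir a(t) = 6. Mit a(t) = 6 und Einsetzen von t = 1, finden wir a = 6.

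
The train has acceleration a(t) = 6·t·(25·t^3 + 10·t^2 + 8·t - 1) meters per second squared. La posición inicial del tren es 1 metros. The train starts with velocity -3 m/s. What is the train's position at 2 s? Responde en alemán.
Wir müssen unsere Gleichung für die Beschleunigung a(t) = 6·t·(25·t^3 + 10·t^2 + 8·t - 1) 2-mal integrieren. Mit ∫a(t)dt und Anwendung von v(0) = -3, finden wir v(t) = 30·t^5 + 15·t^4 + 16·t^3 - 3·t^2 - 3. Die Stammfunktion von der Geschwindigkeit, mit x(0) = 1, ergibt die Position: x(t) = 5·t^6 + 3·t^5 + 4·t^4 - t^3 - 3·t + 1. Wir haben die Position x(t) = 5·t^6 + 3·t^5 + 4·t^4 - t^3 - 3·t + 1. Durch Einsetzen von t = 2: x(2) = 467.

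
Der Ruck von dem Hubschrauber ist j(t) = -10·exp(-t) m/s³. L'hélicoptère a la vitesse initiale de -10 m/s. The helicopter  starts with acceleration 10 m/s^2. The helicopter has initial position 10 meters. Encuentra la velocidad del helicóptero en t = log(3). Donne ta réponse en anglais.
To find the answer, we compute 2 integrals of j(t) = -10·exp(-t). Finding the integral of j(t) and using a(0) = 10: a(t) = 10·exp(-t). Finding the integral of a(t) and using v(0) = -10: v(t) = -10·exp(-t). We have velocity v(t) = -10·exp(-t). Substituting t = log(3): v(log(3)) = -10/3.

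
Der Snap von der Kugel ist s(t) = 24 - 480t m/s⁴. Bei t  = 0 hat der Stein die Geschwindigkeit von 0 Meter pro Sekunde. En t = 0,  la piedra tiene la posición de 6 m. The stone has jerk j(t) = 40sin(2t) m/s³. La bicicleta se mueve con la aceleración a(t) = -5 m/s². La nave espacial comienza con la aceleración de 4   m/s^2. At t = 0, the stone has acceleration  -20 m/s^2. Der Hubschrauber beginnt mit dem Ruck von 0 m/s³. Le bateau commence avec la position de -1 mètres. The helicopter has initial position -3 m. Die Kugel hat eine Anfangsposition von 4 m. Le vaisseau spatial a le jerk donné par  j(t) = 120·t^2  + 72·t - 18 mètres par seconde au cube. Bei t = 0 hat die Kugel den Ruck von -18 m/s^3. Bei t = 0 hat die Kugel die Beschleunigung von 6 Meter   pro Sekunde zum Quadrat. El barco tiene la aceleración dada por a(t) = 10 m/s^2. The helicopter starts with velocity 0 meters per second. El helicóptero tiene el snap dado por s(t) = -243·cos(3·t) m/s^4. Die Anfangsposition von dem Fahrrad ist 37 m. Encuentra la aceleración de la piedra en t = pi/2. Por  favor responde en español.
Necesitamos integrar nuestra ecuación de la sacudida j(t) = 40·sin(2·t) 1 vez. Integrando la sacudida y usando la condición inicial a(0) = -20, obtenemos a(t) = -20·cos(2·t). Tenemos la aceleración a(t) = -20·cos(2·t). Sustituyendo t = pi/2: a(pi/2) = 20.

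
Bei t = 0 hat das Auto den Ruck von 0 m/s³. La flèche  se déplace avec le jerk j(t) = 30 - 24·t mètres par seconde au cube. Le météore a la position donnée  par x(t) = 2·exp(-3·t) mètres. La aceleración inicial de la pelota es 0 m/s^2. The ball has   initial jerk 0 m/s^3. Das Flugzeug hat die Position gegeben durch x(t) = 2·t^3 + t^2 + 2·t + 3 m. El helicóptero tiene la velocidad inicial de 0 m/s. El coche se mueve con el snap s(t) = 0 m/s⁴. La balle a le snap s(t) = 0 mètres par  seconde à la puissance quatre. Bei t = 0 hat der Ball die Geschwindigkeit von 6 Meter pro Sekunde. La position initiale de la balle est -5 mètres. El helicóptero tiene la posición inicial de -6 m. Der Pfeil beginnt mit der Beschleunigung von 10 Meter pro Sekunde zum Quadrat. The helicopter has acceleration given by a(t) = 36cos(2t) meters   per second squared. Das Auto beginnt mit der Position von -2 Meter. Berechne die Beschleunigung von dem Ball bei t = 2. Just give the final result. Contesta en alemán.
a(2) = 0.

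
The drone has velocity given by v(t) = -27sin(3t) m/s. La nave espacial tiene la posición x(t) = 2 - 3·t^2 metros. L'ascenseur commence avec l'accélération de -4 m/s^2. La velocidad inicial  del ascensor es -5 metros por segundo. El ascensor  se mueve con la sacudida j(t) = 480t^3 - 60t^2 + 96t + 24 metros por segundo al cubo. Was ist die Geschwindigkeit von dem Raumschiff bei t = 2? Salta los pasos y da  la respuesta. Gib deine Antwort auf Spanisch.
En t = 2, v = -12.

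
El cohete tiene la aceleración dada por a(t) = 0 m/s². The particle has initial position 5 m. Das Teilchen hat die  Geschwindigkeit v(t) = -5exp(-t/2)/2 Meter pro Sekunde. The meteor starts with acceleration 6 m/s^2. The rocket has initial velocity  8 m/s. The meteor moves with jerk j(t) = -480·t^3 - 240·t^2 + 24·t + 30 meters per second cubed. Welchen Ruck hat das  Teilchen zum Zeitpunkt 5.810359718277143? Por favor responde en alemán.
Wir müssen unsere Gleichung für die Geschwindigkeit v(t) = -5·exp(-t/2)/2 2-mal ableiten. Durch Ableiten von der Geschwindigkeit erhalten wir die Beschleunigung: a(t) = 5·exp(-t/2)/4. Durch Ableiten von der Beschleunigung erhalten wir den Ruck: j(t) = -5·exp(-t/2)/8. Aus der Gleichung für den Ruck j(t) = -5·exp(-t/2)/8, setzen wir t = 5.810359718277143 ein und erhalten j = -0.0342118402604154.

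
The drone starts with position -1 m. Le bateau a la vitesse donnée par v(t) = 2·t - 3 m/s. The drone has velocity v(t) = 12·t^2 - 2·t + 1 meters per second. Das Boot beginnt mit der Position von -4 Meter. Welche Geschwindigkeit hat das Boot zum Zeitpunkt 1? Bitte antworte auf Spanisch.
Usando v(t) = 2·t - 3 y sustituyendo t = 1, encontramos v = -1.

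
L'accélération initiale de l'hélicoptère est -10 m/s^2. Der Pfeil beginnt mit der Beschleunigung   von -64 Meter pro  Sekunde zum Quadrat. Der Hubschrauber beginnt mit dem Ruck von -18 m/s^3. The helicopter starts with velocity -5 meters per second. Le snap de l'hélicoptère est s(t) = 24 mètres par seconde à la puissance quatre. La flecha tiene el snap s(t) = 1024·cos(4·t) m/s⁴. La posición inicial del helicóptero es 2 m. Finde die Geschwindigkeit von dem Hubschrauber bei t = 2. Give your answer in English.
To find the answer, we compute 3 antiderivatives of s(t) = 24. Finding the antiderivative of s(t) and using j(0) = -18: j(t) = 24·t - 18. The antiderivative of jerk, with a(0) = -10, gives acceleration: a(t) = 12·t^2 - 18·t - 10. Integrating acceleration and using the initial condition v(0) = -5, we get v(t) = 4·t^3 - 9·t^2 - 10·t - 5. From the given velocity equation v(t) = 4·t^3 - 9·t^2 - 10·t - 5, we substitute t = 2 to get v = -29.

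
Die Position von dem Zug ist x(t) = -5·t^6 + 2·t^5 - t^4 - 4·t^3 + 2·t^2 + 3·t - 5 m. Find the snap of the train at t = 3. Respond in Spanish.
Para resolver esto, necesitamos tomar 4 derivadas de nuestra ecuación de la posición x(t) = -5·t^6 + 2·t^5 - t^4 - 4·t^3 + 2·t^2 + 3·t - 5. Derivando la posición, obtenemos la velocidad: v(t) = -30·t^5 + 10·t^4 - 4·t^3 - 12·t^2 + 4·t + 3. Tomando d/dt de v(t), encontramos a(t) = -150·t^4 + 40·t^3 - 12·t^2 - 24·t + 4. Derivando la aceleración, obtenemos la sacudida: j(t) = -600·t^3 + 120·t^2 - 24·t - 24. La derivada de la sacudida da el snap: s(t) = -1800·t^2 + 240·t - 24. Tenemos el snap s(t) = -1800·t^2 + 240·t - 24. Sustituyendo t = 3: s(3) = -15504.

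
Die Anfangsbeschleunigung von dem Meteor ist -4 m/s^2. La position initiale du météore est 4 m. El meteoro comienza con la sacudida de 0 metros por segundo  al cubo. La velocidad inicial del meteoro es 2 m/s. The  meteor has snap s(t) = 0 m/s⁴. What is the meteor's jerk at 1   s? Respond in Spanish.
Partiendo del snap s(t) = 0, tomamos 1 antiderivada. Tomando ∫s(t)dt y aplicando j(0) = 0, encontramos j(t) = 0. Tenemos la sacudida j(t) = 0. Sustituyendo t = 1: j(1) = 0.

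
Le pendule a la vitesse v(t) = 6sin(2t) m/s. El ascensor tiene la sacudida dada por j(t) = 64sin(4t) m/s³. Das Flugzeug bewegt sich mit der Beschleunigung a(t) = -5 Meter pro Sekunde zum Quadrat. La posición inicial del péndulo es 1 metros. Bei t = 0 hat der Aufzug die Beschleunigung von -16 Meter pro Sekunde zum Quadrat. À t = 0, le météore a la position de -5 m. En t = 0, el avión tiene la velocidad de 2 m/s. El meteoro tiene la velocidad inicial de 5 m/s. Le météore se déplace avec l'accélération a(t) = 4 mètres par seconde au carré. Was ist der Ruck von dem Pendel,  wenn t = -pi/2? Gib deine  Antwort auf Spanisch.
Debemos derivar nuestra ecuación de la velocidad v(t) = 6·sin(2·t) 2 veces. Tomando d/dt de v(t), encontramos a(t) = 12·cos(2·t). Derivando la aceleración, obtenemos la sacudida: j(t) = -24·sin(2·t). Tenemos la sacudida j(t) = -24·sin(2·t). Sustituyendo t = -pi/2: j(-pi/2) = 0.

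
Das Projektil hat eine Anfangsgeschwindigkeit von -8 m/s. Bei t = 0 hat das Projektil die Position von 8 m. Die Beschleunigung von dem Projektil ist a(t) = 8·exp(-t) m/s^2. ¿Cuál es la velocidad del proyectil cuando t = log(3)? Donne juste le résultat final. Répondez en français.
v(log(3)) = -8/3.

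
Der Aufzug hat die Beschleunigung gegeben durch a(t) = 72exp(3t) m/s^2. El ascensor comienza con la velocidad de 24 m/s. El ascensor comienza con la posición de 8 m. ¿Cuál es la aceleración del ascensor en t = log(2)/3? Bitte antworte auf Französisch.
Nous avons l'accélération a(t) = 72·exp(3·t). En substituant t = log(2)/3: a(log(2)/3) = 144.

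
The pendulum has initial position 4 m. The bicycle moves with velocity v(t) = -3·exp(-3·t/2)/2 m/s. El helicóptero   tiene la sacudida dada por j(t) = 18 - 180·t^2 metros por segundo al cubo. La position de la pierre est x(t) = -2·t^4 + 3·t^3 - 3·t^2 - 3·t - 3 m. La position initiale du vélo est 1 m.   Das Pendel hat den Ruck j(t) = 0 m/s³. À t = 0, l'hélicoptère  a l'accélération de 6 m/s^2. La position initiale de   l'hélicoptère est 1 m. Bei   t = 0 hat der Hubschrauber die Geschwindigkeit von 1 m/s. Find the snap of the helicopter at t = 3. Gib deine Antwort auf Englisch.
We must differentiate our jerk equation j(t) = 18 - 180·t^2 1 time. Differentiating jerk, we get snap: s(t) = -360·t. From the given snap equation s(t) = -360·t, we substitute t = 3 to get s = -1080.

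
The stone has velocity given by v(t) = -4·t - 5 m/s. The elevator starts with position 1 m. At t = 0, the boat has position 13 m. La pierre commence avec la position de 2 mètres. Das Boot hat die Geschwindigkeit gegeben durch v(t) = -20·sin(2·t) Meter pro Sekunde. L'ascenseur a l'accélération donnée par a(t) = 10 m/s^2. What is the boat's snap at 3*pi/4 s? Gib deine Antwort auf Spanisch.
Partiendo de la velocidad v(t) = -20·sin(2·t), tomamos 3 derivadas. Tomando d/dt de v(t), encontramos a(t) = -40·cos(2·t). Derivando la aceleración, obtenemos la sacudida: j(t) = 80·sin(2·t). Tomando d/dt de j(t), encontramos s(t) = 160·cos(2·t). De la ecuación del snap s(t) = 160·cos(2·t), sustituimos t = 3*pi/4 para obtener s = 0.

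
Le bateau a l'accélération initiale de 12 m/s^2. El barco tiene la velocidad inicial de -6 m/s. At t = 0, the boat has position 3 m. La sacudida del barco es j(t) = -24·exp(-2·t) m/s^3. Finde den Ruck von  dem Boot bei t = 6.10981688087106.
Wir haben den Ruck j(t) = -24·exp(-2·t). Durch Einsetzen von t = 6.10981688087106: j(6.10981688087106) = -0.000118383650576751.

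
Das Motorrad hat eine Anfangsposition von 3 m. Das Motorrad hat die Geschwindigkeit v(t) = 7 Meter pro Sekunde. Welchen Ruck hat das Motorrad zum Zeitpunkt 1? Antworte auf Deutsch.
Um dies zu lösen, müssen wir 2 Ableitungen unserer Gleichung für die Geschwindigkeit v(t) = 7 nehmen. Die Ableitung von der Geschwindigkeit ergibt die Beschleunigung: a(t) = 0. Die Ableitung von der Beschleunigung ergibt den Ruck: j(t) = 0. Wir haben den Ruck j(t) = 0. Durch Einsetzen von t = 1: j(1) = 0.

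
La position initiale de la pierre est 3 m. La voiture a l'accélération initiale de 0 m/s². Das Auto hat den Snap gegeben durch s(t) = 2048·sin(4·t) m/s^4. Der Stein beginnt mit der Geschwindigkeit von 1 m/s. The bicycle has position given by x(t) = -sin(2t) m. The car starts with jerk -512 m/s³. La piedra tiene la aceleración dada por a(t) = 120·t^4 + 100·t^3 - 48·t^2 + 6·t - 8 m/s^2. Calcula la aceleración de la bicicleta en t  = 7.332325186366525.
Partiendo de la posición x(t) = -sin(2·t), tomamos 2 derivadas. Tomando d/dt de x(t), encontramos v(t) = -2·cos(2·t). La derivada de la velocidad da la aceleración: a(t) = 4·sin(2·t). De la ecuación de la aceleración a(t) = 4·sin(2·t), sustituimos t = 7.332325186366525 para obtener a = 3.45630618514685.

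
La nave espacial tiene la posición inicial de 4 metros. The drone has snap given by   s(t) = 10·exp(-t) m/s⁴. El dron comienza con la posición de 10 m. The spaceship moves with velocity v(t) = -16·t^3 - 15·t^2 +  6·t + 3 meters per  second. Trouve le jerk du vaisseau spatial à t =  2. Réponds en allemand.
Wir müssen unsere Gleichung für die Geschwindigkeit v(t) = -16·t^3 - 15·t^2 + 6·t + 3 2-mal ableiten. Durch Ableiten von der Geschwindigkeit erhalten wir die Beschleunigung: a(t) = -48·t^2 - 30·t + 6. Mit d/dt von a(t) finden wir j(t) = -96·t - 30. Mit j(t) = -96·t - 30 und Einsetzen von t = 2, finden wir j = -222.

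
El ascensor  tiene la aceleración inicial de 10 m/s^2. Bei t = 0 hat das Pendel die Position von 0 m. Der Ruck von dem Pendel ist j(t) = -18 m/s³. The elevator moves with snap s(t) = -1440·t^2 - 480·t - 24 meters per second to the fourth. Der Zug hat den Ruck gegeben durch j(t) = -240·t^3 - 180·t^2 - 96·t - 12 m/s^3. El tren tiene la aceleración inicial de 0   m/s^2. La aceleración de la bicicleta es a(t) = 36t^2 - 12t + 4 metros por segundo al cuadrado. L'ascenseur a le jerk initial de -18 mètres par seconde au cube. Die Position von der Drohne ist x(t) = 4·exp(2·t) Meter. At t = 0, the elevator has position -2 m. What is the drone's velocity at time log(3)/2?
Starting from position x(t) = 4·exp(2·t), we take 1 derivative. The derivative of position gives velocity: v(t) = 8·exp(2·t). From the given velocity equation v(t) = 8·exp(2·t), we substitute t = log(3)/2 to get v = 24.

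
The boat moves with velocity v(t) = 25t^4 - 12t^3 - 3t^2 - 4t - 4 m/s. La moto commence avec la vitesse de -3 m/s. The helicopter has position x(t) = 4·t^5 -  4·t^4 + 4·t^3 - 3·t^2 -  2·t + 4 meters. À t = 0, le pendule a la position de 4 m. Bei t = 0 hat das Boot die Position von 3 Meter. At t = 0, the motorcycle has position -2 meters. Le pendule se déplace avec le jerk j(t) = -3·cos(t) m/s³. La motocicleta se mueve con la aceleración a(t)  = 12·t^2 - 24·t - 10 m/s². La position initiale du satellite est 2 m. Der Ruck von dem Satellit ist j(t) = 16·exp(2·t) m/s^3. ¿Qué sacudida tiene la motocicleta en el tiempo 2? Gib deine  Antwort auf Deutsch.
Ausgehend von der Beschleunigung a(t) = 12·t^2 - 24·t - 10, nehmen wir 1 Ableitung. Die Ableitung von der Beschleunigung ergibt den Ruck: j(t) = 24·t - 24. Aus der Gleichung für den Ruck j(t) = 24·t - 24, setzen wir t = 2 ein und erhalten j = 24.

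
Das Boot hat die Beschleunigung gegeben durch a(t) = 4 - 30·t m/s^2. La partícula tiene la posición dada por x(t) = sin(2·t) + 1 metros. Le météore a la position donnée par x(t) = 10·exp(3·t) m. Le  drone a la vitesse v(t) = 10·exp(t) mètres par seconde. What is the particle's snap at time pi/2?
We must differentiate our position equation x(t) = sin(2·t) + 1 4 times. Differentiating position, we get velocity: v(t) = 2·cos(2·t). Taking d/dt of v(t), we find a(t) = -4·sin(2·t). The derivative of acceleration gives jerk: j(t) = -8·cos(2·t). Taking d/dt of j(t), we find s(t) = 16·sin(2·t). From the given snap equation s(t) = 16·sin(2·t), we substitute t = pi/2 to get s = 0.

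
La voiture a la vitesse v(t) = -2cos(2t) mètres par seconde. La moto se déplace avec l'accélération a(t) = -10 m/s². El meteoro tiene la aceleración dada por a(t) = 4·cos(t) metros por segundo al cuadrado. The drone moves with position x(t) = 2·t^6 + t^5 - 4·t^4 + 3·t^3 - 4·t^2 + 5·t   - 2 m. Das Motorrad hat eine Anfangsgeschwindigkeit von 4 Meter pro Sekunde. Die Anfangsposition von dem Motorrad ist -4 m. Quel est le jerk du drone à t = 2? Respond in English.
Starting from position x(t) = 2·t^6 + t^5 - 4·t^4 + 3·t^3 - 4·t^2 + 5·t - 2, we take 3 derivatives. Differentiating position, we get velocity: v(t) = 12·t^5 + 5·t^4 - 16·t^3 + 9·t^2 - 8·t + 5. Taking d/dt of v(t), we find a(t) = 60·t^4 + 20·t^3 - 48·t^2 + 18·t - 8. The derivative of acceleration gives jerk: j(t) = 240·t^3 + 60·t^2 - 96·t + 18. Using j(t) = 240·t^3 + 60·t^2 - 96·t + 18 and substituting t = 2, we find j = 1986.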